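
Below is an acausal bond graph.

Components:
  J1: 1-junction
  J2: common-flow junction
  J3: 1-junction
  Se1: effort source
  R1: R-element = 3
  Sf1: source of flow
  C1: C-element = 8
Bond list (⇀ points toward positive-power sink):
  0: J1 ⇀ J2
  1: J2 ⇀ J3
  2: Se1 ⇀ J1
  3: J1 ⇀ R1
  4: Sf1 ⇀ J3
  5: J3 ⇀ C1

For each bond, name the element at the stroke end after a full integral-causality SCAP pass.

bond 2 |J1  (Se1 (Se) sets effort on bond)
bond 4 |Sf1  (Sf1 fixes flow; stroke at Sf1)
bond 1 |J3  (J3: bond 4 brought flow, rest push out)
bond 5 |J3  (J3: bond 4 brought flow, rest push out)
bond 0 |J2  (1-jn J2 has f-setter on 1)
bond 3 |J1  (1-jn J1 has f-setter on 0)

#0 stroke at J2
#1 stroke at J3
#2 stroke at J1
#3 stroke at J1
#4 stroke at Sf1
#5 stroke at J3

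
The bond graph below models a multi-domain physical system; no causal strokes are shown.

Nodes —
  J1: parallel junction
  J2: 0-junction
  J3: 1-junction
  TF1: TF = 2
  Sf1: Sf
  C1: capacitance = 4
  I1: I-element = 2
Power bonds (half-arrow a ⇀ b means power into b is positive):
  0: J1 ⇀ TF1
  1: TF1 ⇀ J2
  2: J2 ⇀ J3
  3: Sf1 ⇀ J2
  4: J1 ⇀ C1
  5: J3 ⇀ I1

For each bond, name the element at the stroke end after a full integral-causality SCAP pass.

b3 |Sf1  (Sf1 fixes flow; stroke at Sf1)
b4 |J1  (C1 integral (e out))
b0 |TF1  (J1 effort already set via bond 4)
b1 |J2  (through TF1, causality passes straight; one stroke at TF1)
b2 |J3  (common-e at J2 fixed by 1)
b5 |I1  (J3: last free bond brings flow in)

β0 |TF1
β1 |J2
β2 |J3
β3 |Sf1
β4 |J1
β5 |I1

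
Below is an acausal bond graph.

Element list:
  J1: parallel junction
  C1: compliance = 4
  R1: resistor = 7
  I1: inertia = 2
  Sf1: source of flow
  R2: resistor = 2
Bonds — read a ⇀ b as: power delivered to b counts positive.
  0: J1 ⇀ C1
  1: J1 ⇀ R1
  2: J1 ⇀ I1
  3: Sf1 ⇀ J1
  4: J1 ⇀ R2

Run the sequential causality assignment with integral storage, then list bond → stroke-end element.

β0 →J1
β1 →R1
β2 →I1
β3 →Sf1
β4 →R2

#3 |Sf1  (Sf1 fixes flow; stroke at Sf1)
#0 |J1  (C1 integral (e out))
#1 |R1  (J1: bond 0 brought effort, rest push out)
#2 |I1  (J1 effort already set via bond 0)
#4 |R2  (J1: bond 0 brought effort, rest push out)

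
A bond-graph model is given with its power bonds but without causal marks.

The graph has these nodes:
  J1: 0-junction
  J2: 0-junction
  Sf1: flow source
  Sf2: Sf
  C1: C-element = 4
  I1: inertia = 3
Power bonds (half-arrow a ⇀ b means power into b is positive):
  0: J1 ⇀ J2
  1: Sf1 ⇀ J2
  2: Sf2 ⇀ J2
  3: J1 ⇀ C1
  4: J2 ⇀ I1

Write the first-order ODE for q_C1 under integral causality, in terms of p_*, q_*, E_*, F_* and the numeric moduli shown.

dq_C1/dt = F_Sf1 + F_Sf2 - p_I1/3

bond 1 stroke at Sf1  (source Sf1 imposes f)
bond 2 stroke at Sf2  (source Sf2 imposes f)
bond 3 stroke at J1  (C1: C, integral causality)
bond 0 stroke at J2  (0-jn J1 has e-setter on 3)
bond 4 stroke at I1  (J2 effort already set via bond 0)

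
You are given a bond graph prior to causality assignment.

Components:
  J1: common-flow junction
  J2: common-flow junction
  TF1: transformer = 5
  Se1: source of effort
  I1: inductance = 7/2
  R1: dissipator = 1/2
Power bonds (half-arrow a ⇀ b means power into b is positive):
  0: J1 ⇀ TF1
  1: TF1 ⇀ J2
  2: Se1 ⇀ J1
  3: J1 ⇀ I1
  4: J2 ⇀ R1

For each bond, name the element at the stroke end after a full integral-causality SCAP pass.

β0 stroke→J1
β1 stroke→TF1
β2 stroke→J1
β3 stroke→I1
β4 stroke→J2

b2 |J1  (source Se1 imposes e)
b3 |I1  (prefer integral on I1)
b0 |J1  (1-jn J1 has f-setter on 3)
b1 |TF1  (TF1 one-in-one-out from 0)
b4 |J2  (common-f at J2 fixed by 1)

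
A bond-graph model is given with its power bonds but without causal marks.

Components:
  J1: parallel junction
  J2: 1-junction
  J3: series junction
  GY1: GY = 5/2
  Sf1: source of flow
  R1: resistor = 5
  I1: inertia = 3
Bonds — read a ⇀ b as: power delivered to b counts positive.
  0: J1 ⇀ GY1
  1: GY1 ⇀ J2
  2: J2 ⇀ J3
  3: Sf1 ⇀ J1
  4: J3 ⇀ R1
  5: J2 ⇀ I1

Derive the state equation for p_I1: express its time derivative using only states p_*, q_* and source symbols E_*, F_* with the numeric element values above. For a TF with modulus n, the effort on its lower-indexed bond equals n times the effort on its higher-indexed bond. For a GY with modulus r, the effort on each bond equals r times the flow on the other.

β3 stroke→Sf1  (Sf1 fixes flow; stroke at Sf1)
β0 stroke→J1  (only one effort-in slot at J1)
β1 stroke→J2  (through GY1, causality inverts; strokes same side of GY1)
β5 stroke→I1  (prefer integral on I1)
β2 stroke→J2  (J2: bond 5 brought flow, rest push out)
β4 stroke→J3  (J3 flow already set via bond 2)

dp_I1/dt = 5*F_Sf1/2 - 5*p_I1/3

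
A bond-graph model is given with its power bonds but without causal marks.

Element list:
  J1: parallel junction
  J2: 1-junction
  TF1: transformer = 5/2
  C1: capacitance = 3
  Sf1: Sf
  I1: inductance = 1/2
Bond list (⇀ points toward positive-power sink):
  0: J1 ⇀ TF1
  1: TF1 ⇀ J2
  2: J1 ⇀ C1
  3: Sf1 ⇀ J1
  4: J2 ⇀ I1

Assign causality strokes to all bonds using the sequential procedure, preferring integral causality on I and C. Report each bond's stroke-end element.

β0 →TF1
β1 →J2
β2 →J1
β3 →Sf1
β4 →I1

bond 3 |Sf1  (source Sf1 imposes f)
bond 2 |J1  (prefer integral on C1)
bond 0 |TF1  (J1: bond 2 brought effort, rest push out)
bond 1 |J2  (TF1: transformer flips bond 0)
bond 4 |I1  (J2: last free bond brings flow in)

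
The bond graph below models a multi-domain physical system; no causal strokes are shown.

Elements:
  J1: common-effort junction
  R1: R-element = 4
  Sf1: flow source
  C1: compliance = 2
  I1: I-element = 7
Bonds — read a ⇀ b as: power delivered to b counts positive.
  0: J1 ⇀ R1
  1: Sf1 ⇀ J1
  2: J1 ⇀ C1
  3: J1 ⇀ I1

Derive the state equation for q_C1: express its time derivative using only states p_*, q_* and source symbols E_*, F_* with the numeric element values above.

dq_C1/dt = F_Sf1 - p_I1/7 - q_C1/8

β1 →Sf1  (Sf1: flow source, stroke at near end)
β2 →J1  (prefer integral on C1)
β0 →R1  (common-e at J1 fixed by 2)
β3 →I1  (J1 effort already set via bond 2)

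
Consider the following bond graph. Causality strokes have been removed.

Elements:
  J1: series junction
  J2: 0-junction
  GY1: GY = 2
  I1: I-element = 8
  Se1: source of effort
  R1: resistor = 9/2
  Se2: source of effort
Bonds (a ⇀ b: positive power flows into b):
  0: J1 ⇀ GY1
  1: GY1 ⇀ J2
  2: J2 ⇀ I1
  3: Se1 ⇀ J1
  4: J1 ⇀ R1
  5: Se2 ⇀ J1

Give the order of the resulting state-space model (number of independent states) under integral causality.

b3 |J1  (Se1 fixes effort; stroke away)
b5 |J1  (source Se2 imposes e)
b2 |I1  (I1 integral (f out))
b1 |J2  (closing 0-jn rule on J2)
b0 |J1  (GY1: gyrator matches bond 1)
b4 |R1  (J1: last free bond brings flow in)

1  (I1 all integral)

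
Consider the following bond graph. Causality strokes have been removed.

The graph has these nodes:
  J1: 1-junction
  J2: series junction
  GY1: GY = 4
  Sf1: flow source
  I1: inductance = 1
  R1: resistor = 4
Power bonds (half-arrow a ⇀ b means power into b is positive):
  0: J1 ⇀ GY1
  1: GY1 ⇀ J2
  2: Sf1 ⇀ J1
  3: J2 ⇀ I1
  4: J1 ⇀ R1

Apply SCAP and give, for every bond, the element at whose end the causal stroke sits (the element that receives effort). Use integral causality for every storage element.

b0 |J1
b1 |J2
b2 |Sf1
b3 |I1
b4 |J1

#2 |Sf1  (Sf1 fixes flow; stroke at Sf1)
#0 |J1  (1-jn J1 has f-setter on 2)
#4 |J1  (J1 flow already set via bond 2)
#1 |J2  (GY1: gyrator matches bond 0)
#3 |I1  (J2: last free bond brings flow in)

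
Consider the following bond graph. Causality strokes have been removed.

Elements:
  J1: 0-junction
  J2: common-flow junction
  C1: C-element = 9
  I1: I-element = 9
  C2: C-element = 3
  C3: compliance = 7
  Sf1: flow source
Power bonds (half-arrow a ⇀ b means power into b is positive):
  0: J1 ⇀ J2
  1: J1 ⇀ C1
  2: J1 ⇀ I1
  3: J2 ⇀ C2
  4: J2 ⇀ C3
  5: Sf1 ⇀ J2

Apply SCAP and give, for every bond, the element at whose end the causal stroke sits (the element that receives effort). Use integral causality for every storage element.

b0 →J2
b1 →J1
b2 →I1
b3 →J2
b4 →J2
b5 →Sf1

β5 stroke at Sf1  (source Sf1 imposes f)
β0 stroke at J2  (J2: bond 5 brought flow, rest push out)
β3 stroke at J2  (J2: bond 5 brought flow, rest push out)
β4 stroke at J2  (1-jn J2 has f-setter on 5)
β1 stroke at J1  (C1: C, integral causality)
β2 stroke at I1  (J1 effort already set via bond 1)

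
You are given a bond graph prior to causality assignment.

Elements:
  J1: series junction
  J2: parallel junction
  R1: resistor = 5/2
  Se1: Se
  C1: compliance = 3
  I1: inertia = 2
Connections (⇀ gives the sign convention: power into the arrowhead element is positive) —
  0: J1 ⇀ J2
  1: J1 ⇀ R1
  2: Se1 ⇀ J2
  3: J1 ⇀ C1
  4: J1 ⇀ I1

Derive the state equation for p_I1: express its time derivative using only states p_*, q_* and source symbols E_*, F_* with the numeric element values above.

#2 →J2  (Se1 fixes effort; stroke away)
#0 →J1  (common-e at J2 fixed by 2)
#3 →J1  (C1 outputs effort q/C1)
#4 →I1  (I1: I, integral causality)
#1 →J1  (J1 flow already set via bond 4)

dp_I1/dt = -E_Se1 - 5*p_I1/4 - q_C1/3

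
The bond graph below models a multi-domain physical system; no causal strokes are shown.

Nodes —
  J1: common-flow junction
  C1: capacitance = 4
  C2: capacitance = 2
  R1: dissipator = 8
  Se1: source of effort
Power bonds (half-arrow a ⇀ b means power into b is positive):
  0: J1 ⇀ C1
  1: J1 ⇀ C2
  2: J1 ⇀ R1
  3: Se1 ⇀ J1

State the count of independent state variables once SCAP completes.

β3 →J1  (Se1 fixes effort; stroke away)
β0 →J1  (C1 outputs effort q/C1)
β1 →J1  (C2 outputs effort q/C2)
β2 →R1  (J1: last free bond brings flow in)

2  (C1, C2 all integral)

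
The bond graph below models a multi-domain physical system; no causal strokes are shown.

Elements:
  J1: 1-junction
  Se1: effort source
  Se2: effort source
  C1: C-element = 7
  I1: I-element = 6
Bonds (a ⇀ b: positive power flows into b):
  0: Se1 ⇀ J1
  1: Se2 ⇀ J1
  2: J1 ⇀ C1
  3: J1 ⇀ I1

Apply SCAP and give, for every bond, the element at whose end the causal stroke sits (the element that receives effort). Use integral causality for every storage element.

b0 →J1
b1 →J1
b2 →J1
b3 →I1

b0 stroke→J1  (Se1 (Se) sets effort on bond)
b1 stroke→J1  (Se2: effort source, stroke at far end)
b2 stroke→J1  (C1: C, integral causality)
b3 stroke→I1  (J1 needs exactly one f-in)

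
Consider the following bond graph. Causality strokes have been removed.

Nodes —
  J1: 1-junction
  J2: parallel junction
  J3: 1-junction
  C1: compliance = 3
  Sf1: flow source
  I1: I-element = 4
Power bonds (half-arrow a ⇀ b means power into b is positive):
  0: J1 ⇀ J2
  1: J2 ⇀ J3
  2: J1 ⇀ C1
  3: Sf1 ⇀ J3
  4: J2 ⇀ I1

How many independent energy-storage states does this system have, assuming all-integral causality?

2  (C1, I1 all integral)

#3 →Sf1  (Sf1 fixes flow; stroke at Sf1)
#1 →J3  (J3 flow already set via bond 3)
#2 →J1  (C1: C, integral causality)
#0 →J2  (J1 needs exactly one f-in)
#4 →I1  (common-e at J2 fixed by 0)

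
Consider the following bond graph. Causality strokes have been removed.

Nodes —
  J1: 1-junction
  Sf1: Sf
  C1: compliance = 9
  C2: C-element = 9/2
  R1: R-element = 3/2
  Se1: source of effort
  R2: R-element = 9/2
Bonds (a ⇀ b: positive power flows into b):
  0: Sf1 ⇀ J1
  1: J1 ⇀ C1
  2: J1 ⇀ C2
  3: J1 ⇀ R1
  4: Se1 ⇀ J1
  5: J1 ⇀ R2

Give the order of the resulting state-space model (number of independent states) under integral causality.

β0 →Sf1  (Sf1 fixes flow; stroke at Sf1)
β4 →J1  (Se1: effort source, stroke at far end)
β1 →J1  (common-f at J1 fixed by 0)
β2 →J1  (J1 flow already set via bond 0)
β3 →J1  (J1: bond 0 brought flow, rest push out)
β5 →J1  (common-f at J1 fixed by 0)

2  (C1, C2 all integral)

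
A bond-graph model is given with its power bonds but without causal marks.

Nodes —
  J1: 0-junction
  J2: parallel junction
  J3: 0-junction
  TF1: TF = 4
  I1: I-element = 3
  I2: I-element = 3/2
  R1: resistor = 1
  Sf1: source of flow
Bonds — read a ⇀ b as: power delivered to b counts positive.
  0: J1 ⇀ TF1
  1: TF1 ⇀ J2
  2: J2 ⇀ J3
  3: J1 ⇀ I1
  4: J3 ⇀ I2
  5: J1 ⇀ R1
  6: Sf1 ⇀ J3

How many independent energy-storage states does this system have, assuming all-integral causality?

2  (I1, I2 all integral)

β6 stroke at Sf1  (source Sf1 imposes f)
β3 stroke at I1  (I1 outputs flow p/I1)
β4 stroke at I2  (prefer integral on I2)
β2 stroke at J3  (closing 0-jn rule on J3)
β1 stroke at J2  (only one effort-in slot at J2)
β0 stroke at TF1  (TF1 one-in-one-out from 1)
β5 stroke at J1  (J1: last free bond brings effort in)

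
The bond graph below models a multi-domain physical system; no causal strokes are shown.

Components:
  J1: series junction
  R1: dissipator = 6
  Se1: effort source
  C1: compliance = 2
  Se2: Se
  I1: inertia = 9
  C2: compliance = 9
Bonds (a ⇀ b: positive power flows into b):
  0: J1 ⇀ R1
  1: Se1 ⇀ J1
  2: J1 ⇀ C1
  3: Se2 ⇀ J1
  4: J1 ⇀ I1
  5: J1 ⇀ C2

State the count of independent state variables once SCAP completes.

3  (C1, C2, I1 all integral)

β1 →J1  (source Se1 imposes e)
β3 →J1  (Se2 fixes effort; stroke away)
β2 →J1  (C1: C, integral causality)
β4 →I1  (I1 outputs flow p/I1)
β0 →J1  (common-f at J1 fixed by 4)
β5 →J1  (J1 flow already set via bond 4)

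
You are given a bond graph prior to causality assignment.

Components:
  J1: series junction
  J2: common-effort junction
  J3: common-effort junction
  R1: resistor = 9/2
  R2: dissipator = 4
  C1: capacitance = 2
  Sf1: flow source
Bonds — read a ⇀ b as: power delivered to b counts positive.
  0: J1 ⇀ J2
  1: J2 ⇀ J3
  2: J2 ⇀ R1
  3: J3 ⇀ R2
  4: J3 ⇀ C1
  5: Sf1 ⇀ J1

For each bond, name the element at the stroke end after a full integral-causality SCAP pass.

β0 |J1
β1 |J2
β2 |R1
β3 |R2
β4 |J3
β5 |Sf1

#5 stroke→Sf1  (Sf1: flow source, stroke at near end)
#0 stroke→J1  (1-jn J1 has f-setter on 5)
#4 stroke→J3  (C1: C, integral causality)
#1 stroke→J2  (0-jn J3 has e-setter on 4)
#3 stroke→R2  (0-jn J3 has e-setter on 4)
#2 stroke→R1  (J2: bond 1 brought effort, rest push out)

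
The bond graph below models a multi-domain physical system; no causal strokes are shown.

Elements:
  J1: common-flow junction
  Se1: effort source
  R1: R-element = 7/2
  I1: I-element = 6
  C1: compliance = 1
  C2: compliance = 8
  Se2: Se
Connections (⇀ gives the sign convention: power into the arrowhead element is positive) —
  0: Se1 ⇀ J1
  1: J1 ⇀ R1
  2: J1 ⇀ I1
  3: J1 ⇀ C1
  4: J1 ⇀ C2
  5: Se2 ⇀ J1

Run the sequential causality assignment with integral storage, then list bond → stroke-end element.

β0 |J1
β1 |J1
β2 |I1
β3 |J1
β4 |J1
β5 |J1

b0 stroke at J1  (Se1: effort source, stroke at far end)
b5 stroke at J1  (Se2: effort source, stroke at far end)
b2 stroke at I1  (I1 outputs flow p/I1)
b1 stroke at J1  (J1: bond 2 brought flow, rest push out)
b3 stroke at J1  (J1 flow already set via bond 2)
b4 stroke at J1  (common-f at J1 fixed by 2)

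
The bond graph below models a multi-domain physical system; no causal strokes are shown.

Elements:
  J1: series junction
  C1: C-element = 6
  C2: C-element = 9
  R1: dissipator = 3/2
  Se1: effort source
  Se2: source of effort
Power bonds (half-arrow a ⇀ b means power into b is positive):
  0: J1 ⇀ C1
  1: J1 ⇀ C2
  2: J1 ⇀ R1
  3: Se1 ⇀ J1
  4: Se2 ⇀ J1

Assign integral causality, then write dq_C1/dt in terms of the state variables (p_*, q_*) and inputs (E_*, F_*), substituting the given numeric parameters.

dq_C1/dt = 2*E_Se1/3 + 2*E_Se2/3 - q_C1/9 - 2*q_C2/27

bond 3 stroke at J1  (source Se1 imposes e)
bond 4 stroke at J1  (Se2 (Se) sets effort on bond)
bond 0 stroke at J1  (C1: C, integral causality)
bond 1 stroke at J1  (C2: C, integral causality)
bond 2 stroke at R1  (J1: last free bond brings flow in)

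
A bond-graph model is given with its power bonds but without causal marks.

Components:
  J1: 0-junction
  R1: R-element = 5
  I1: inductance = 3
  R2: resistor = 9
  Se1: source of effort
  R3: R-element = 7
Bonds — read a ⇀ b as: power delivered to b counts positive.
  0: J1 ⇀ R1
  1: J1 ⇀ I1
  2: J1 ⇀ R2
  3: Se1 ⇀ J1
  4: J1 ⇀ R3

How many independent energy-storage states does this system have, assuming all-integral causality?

1  (I1 all integral)

bond 3 |J1  (source Se1 imposes e)
bond 0 |R1  (J1 effort already set via bond 3)
bond 1 |I1  (J1: bond 3 brought effort, rest push out)
bond 2 |R2  (J1: bond 3 brought effort, rest push out)
bond 4 |R3  (J1 effort already set via bond 3)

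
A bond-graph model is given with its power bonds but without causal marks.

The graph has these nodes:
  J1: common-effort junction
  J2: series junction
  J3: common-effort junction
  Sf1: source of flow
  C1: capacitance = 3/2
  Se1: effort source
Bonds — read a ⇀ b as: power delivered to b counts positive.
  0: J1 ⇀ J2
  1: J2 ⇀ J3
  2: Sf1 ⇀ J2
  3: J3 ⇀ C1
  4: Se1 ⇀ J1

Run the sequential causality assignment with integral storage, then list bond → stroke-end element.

bond 0 →J2
bond 1 →J2
bond 2 →Sf1
bond 3 →J3
bond 4 →J1

β2 stroke→Sf1  (source Sf1 imposes f)
β4 stroke→J1  (Se1: effort source, stroke at far end)
β0 stroke→J2  (J1 effort already set via bond 4)
β1 stroke→J2  (J2: bond 2 brought flow, rest push out)
β3 stroke→J3  (J3 needs exactly one e-in)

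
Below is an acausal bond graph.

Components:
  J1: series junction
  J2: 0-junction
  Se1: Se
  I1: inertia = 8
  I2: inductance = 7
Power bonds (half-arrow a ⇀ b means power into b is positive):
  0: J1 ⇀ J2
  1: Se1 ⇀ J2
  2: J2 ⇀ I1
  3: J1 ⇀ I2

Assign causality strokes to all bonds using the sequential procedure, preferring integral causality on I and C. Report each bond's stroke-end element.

#1 stroke at J2  (Se1 fixes effort; stroke away)
#0 stroke at J1  (common-e at J2 fixed by 1)
#2 stroke at I1  (J2: bond 1 brought effort, rest push out)
#3 stroke at I2  (closing 1-jn rule on J1)

β0 stroke→J1
β1 stroke→J2
β2 stroke→I1
β3 stroke→I2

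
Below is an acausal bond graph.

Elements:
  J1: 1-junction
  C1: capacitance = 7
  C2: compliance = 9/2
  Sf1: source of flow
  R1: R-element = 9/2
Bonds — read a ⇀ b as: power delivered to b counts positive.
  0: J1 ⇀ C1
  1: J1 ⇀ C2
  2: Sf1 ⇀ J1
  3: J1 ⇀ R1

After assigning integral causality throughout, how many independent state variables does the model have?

2  (C1, C2 all integral)

b2 →Sf1  (source Sf1 imposes f)
b0 →J1  (common-f at J1 fixed by 2)
b1 →J1  (common-f at J1 fixed by 2)
b3 →J1  (common-f at J1 fixed by 2)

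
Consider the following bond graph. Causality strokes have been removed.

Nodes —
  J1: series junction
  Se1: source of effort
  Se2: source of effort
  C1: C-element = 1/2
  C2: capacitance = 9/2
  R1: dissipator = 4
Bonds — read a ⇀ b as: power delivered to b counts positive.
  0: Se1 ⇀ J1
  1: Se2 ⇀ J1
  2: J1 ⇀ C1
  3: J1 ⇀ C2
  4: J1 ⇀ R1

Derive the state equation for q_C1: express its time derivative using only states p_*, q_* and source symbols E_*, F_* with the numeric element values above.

bond 0 |J1  (Se1 fixes effort; stroke away)
bond 1 |J1  (Se2 fixes effort; stroke away)
bond 2 |J1  (C1 integral (e out))
bond 3 |J1  (C2 integral (e out))
bond 4 |R1  (only one flow-in slot at J1)

dq_C1/dt = E_Se1/4 + E_Se2/4 - q_C1/2 - q_C2/18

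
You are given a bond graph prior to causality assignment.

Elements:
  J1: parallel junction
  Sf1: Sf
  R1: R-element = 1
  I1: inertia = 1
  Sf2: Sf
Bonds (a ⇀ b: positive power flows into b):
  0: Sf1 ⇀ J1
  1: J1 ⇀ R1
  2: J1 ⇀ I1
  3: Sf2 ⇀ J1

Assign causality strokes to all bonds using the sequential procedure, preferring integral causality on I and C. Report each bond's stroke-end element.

#0 stroke→Sf1
#1 stroke→J1
#2 stroke→I1
#3 stroke→Sf2

#0 stroke→Sf1  (Sf1 fixes flow; stroke at Sf1)
#3 stroke→Sf2  (Sf2 fixes flow; stroke at Sf2)
#2 stroke→I1  (I1 integral (f out))
#1 stroke→J1  (only one effort-in slot at J1)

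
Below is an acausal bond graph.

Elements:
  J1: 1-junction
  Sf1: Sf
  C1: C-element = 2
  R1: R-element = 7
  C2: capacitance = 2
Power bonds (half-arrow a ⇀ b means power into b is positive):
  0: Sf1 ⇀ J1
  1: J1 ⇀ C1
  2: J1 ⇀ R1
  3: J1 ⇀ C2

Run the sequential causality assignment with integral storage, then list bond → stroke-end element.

β0 stroke at Sf1
β1 stroke at J1
β2 stroke at J1
β3 stroke at J1

β0 stroke at Sf1  (Sf1: flow source, stroke at near end)
β1 stroke at J1  (1-jn J1 has f-setter on 0)
β2 stroke at J1  (common-f at J1 fixed by 0)
β3 stroke at J1  (J1 flow already set via bond 0)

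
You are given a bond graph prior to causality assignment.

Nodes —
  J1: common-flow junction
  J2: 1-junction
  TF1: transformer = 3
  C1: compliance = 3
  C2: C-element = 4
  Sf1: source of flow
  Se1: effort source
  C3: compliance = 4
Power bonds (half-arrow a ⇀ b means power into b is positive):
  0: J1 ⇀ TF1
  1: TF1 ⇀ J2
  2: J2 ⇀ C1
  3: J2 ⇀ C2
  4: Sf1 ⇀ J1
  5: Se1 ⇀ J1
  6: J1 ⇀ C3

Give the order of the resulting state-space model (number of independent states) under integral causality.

bond 4 stroke at Sf1  (Sf1 fixes flow; stroke at Sf1)
bond 5 stroke at J1  (source Se1 imposes e)
bond 0 stroke at J1  (J1: bond 4 brought flow, rest push out)
bond 6 stroke at J1  (1-jn J1 has f-setter on 4)
bond 1 stroke at TF1  (TF1 one-in-one-out from 0)
bond 2 stroke at J2  (1-jn J2 has f-setter on 1)
bond 3 stroke at J2  (J2: bond 1 brought flow, rest push out)

3  (C1, C2, C3 all integral)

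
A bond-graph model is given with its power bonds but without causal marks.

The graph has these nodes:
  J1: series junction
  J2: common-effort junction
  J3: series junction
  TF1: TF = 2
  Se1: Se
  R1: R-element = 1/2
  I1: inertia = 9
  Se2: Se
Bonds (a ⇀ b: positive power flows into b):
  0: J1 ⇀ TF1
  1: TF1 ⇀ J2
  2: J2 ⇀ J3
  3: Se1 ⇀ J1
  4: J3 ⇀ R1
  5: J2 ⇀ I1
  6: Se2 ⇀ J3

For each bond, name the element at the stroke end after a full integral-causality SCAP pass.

bond 3 stroke→J1  (Se1 fixes effort; stroke away)
bond 6 stroke→J3  (Se2: effort source, stroke at far end)
bond 0 stroke→TF1  (closing 1-jn rule on J1)
bond 1 stroke→J2  (through TF1, causality passes straight; one stroke at TF1)
bond 2 stroke→J3  (J2 effort already set via bond 1)
bond 5 stroke→I1  (J2 effort already set via bond 1)
bond 4 stroke→R1  (J3: last free bond brings flow in)

β0 |TF1
β1 |J2
β2 |J3
β3 |J1
β4 |R1
β5 |I1
β6 |J3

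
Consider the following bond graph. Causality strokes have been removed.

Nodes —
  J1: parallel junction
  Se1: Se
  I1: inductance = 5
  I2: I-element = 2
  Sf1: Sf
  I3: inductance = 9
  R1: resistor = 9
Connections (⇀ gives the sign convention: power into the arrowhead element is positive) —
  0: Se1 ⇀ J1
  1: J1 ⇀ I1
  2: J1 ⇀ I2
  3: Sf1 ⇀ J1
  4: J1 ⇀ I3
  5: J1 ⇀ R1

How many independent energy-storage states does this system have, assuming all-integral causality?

bond 0 stroke at J1  (Se1: effort source, stroke at far end)
bond 3 stroke at Sf1  (Sf1 (Sf) sets flow on bond)
bond 1 stroke at I1  (J1 effort already set via bond 0)
bond 2 stroke at I2  (J1 effort already set via bond 0)
bond 4 stroke at I3  (common-e at J1 fixed by 0)
bond 5 stroke at R1  (J1 effort already set via bond 0)

3  (I1, I2, I3 all integral)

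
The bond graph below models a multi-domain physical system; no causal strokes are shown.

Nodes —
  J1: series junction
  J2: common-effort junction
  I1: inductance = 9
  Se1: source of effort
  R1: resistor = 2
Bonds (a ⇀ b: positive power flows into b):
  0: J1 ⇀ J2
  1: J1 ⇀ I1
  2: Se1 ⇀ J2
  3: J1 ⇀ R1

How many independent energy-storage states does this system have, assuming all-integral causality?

1  (I1 all integral)

#2 |J2  (Se1 fixes effort; stroke away)
#0 |J1  (common-e at J2 fixed by 2)
#1 |I1  (prefer integral on I1)
#3 |J1  (J1 flow already set via bond 1)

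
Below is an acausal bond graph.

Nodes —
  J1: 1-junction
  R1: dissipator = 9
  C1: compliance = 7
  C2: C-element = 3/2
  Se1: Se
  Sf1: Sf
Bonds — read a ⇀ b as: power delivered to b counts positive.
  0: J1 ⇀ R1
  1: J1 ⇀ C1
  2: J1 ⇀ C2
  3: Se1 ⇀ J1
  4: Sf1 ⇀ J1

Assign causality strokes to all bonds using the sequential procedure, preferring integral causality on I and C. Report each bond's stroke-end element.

#3 stroke→J1  (Se1 fixes effort; stroke away)
#4 stroke→Sf1  (Sf1 (Sf) sets flow on bond)
#0 stroke→J1  (J1 flow already set via bond 4)
#1 stroke→J1  (1-jn J1 has f-setter on 4)
#2 stroke→J1  (J1: bond 4 brought flow, rest push out)

β0 →J1
β1 →J1
β2 →J1
β3 →J1
β4 →Sf1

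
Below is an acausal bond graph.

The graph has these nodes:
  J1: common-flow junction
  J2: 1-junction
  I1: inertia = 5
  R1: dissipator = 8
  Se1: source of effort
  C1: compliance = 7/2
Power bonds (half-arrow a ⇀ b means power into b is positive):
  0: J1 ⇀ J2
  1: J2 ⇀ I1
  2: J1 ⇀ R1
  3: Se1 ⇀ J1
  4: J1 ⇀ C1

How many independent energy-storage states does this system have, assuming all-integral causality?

β3 →J1  (Se1: effort source, stroke at far end)
β1 →I1  (I1 integral (f out))
β0 →J2  (J2: bond 1 brought flow, rest push out)
β2 →J1  (1-jn J1 has f-setter on 0)
β4 →J1  (J1: bond 0 brought flow, rest push out)

2  (C1, I1 all integral)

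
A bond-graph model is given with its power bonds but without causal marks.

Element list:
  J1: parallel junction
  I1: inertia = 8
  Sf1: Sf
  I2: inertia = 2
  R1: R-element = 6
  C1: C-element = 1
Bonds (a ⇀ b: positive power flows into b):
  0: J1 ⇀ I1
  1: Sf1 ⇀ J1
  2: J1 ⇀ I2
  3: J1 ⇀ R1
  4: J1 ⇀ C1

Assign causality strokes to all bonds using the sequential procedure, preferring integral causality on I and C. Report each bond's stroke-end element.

β1 |Sf1  (source Sf1 imposes f)
β0 |I1  (prefer integral on I1)
β2 |I2  (I2 integral (f out))
β4 |J1  (C1 outputs effort q/C1)
β3 |R1  (common-e at J1 fixed by 4)

β0 →I1
β1 →Sf1
β2 →I2
β3 →R1
β4 →J1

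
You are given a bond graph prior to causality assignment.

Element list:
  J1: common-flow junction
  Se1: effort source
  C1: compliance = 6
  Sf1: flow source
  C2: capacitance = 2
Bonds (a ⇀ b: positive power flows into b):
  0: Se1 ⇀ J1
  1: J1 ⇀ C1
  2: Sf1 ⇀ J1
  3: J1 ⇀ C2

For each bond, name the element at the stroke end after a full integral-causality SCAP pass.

β0 stroke at J1  (Se1 (Se) sets effort on bond)
β2 stroke at Sf1  (Sf1 (Sf) sets flow on bond)
β1 stroke at J1  (J1 flow already set via bond 2)
β3 stroke at J1  (common-f at J1 fixed by 2)

β0 stroke at J1
β1 stroke at J1
β2 stroke at Sf1
β3 stroke at J1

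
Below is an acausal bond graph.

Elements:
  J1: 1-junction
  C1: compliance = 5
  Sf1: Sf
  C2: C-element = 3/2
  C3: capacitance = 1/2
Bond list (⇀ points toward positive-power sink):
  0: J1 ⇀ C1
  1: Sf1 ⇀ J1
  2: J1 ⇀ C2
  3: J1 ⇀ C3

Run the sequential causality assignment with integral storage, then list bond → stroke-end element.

b0 stroke→J1
b1 stroke→Sf1
b2 stroke→J1
b3 stroke→J1

b1 →Sf1  (Sf1: flow source, stroke at near end)
b0 →J1  (1-jn J1 has f-setter on 1)
b2 →J1  (J1 flow already set via bond 1)
b3 →J1  (J1: bond 1 brought flow, rest push out)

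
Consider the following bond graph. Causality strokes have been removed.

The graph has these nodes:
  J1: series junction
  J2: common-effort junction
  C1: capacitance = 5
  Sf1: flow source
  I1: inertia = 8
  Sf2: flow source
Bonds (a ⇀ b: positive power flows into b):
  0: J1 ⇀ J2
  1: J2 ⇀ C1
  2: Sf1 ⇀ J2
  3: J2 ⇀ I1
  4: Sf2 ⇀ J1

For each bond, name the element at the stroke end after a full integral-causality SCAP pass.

#2 |Sf1  (Sf1: flow source, stroke at near end)
#4 |Sf2  (source Sf2 imposes f)
#0 |J1  (1-jn J1 has f-setter on 4)
#1 |J2  (prefer integral on C1)
#3 |I1  (0-jn J2 has e-setter on 1)

β0 stroke→J1
β1 stroke→J2
β2 stroke→Sf1
β3 stroke→I1
β4 stroke→Sf2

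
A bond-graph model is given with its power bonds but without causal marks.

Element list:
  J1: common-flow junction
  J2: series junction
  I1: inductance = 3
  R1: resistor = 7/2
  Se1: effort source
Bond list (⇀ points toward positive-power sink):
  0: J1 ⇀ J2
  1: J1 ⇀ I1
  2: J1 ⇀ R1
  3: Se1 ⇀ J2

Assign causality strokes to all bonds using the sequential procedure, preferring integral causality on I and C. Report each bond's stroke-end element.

b3 →J2  (Se1 fixes effort; stroke away)
b0 →J1  (closing 1-jn rule on J2)
b1 →I1  (I1 outputs flow p/I1)
b2 →J1  (J1 flow already set via bond 1)

b0 →J1
b1 →I1
b2 →J1
b3 →J2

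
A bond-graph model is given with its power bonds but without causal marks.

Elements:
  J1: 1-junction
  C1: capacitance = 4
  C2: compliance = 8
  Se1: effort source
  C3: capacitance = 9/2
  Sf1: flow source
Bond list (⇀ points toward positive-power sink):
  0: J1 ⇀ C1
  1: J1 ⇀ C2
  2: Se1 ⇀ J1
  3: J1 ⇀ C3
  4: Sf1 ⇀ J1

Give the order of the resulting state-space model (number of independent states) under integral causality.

b2 stroke→J1  (Se1 (Se) sets effort on bond)
b4 stroke→Sf1  (Sf1 fixes flow; stroke at Sf1)
b0 stroke→J1  (1-jn J1 has f-setter on 4)
b1 stroke→J1  (common-f at J1 fixed by 4)
b3 stroke→J1  (common-f at J1 fixed by 4)

3  (C1, C2, C3 all integral)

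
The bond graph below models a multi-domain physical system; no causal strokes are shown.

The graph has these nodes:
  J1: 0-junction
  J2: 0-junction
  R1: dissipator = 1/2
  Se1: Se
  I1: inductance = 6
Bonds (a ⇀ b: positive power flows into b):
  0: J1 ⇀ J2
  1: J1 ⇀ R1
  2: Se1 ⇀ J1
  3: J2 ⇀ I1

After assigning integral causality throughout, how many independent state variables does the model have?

#2 |J1  (Se1 (Se) sets effort on bond)
#0 |J2  (0-jn J1 has e-setter on 2)
#1 |R1  (J1: bond 2 brought effort, rest push out)
#3 |I1  (J2: bond 0 brought effort, rest push out)

1  (I1 all integral)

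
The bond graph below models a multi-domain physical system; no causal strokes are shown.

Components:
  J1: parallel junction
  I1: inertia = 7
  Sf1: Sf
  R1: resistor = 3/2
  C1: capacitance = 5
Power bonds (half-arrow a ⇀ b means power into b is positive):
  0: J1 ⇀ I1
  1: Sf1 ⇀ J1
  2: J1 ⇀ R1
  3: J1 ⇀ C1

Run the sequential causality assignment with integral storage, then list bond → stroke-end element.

b0 →I1
b1 →Sf1
b2 →R1
b3 →J1

bond 1 stroke at Sf1  (Sf1: flow source, stroke at near end)
bond 0 stroke at I1  (I1 integral (f out))
bond 3 stroke at J1  (C1 outputs effort q/C1)
bond 2 stroke at R1  (common-e at J1 fixed by 3)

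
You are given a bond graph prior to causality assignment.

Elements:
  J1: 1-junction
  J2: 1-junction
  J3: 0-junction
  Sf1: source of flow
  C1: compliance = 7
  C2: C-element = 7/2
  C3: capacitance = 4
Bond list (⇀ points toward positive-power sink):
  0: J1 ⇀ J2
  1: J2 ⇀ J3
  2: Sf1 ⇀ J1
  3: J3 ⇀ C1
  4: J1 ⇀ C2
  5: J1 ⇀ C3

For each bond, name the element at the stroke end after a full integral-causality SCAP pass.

#2 stroke→Sf1  (Sf1 fixes flow; stroke at Sf1)
#0 stroke→J1  (J1 flow already set via bond 2)
#4 stroke→J1  (1-jn J1 has f-setter on 2)
#5 stroke→J1  (J1 flow already set via bond 2)
#1 stroke→J2  (common-f at J2 fixed by 0)
#3 stroke→J3  (closing 0-jn rule on J3)

b0 stroke→J1
b1 stroke→J2
b2 stroke→Sf1
b3 stroke→J3
b4 stroke→J1
b5 stroke→J1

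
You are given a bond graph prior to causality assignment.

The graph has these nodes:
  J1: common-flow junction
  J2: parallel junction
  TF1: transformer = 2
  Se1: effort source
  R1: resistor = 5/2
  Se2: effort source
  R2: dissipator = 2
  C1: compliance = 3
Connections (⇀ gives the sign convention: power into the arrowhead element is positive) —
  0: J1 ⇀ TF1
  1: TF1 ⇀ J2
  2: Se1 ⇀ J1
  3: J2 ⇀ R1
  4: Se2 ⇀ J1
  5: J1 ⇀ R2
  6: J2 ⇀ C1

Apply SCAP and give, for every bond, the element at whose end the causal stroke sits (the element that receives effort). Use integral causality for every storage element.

#2 |J1  (Se1 fixes effort; stroke away)
#4 |J1  (Se2 (Se) sets effort on bond)
#6 |J2  (prefer integral on C1)
#1 |TF1  (0-jn J2 has e-setter on 6)
#3 |R1  (J2: bond 6 brought effort, rest push out)
#0 |J1  (TF TF1: opposite of bond 1)
#5 |R2  (only one flow-in slot at J1)

β0 stroke at J1
β1 stroke at TF1
β2 stroke at J1
β3 stroke at R1
β4 stroke at J1
β5 stroke at R2
β6 stroke at J2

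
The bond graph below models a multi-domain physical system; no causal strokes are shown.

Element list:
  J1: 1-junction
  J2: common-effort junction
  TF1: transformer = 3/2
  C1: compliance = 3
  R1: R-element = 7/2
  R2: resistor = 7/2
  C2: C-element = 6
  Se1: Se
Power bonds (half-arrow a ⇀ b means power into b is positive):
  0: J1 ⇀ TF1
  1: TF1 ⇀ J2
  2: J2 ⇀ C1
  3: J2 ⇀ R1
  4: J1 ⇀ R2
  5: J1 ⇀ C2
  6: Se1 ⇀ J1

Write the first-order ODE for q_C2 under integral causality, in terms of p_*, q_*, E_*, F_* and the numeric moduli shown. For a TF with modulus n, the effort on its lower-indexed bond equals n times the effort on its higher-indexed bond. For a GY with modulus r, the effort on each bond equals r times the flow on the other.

β6 →J1  (Se1 (Se) sets effort on bond)
β2 →J2  (prefer integral on C1)
β1 →TF1  (common-e at J2 fixed by 2)
β3 →R1  (common-e at J2 fixed by 2)
β0 →J1  (through TF1, causality passes straight; one stroke at TF1)
β5 →J1  (C2 integral (e out))
β4 →R2  (J1 needs exactly one f-in)

dq_C2/dt = 2*E_Se1/7 - q_C1/7 - q_C2/21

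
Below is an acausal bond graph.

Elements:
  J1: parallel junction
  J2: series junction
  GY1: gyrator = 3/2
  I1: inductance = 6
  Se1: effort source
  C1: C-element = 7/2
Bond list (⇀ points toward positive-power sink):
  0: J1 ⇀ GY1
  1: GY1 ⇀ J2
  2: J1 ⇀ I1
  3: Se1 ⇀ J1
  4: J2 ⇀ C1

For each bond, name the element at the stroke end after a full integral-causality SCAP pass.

b3 →J1  (Se1 fixes effort; stroke away)
b0 →GY1  (J1: bond 3 brought effort, rest push out)
b2 →I1  (J1 effort already set via bond 3)
b1 →GY1  (GY GY1: same side as bond 0)
b4 →J2  (J2: bond 1 brought flow, rest push out)

#0 stroke→GY1
#1 stroke→GY1
#2 stroke→I1
#3 stroke→J1
#4 stroke→J2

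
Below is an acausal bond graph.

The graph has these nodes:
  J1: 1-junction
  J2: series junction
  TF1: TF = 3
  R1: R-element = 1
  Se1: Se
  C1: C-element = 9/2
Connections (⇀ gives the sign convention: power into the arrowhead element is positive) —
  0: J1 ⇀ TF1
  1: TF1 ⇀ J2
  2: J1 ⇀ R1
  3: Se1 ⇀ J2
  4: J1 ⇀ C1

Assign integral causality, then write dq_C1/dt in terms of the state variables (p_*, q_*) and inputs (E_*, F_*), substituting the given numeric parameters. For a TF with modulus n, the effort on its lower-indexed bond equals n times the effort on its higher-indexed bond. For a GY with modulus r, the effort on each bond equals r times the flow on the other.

dq_C1/dt = 3*E_Se1 - 2*q_C1/9

b3 →J2  (Se1: effort source, stroke at far end)
b1 →TF1  (J2: last free bond brings flow in)
b0 →J1  (through TF1, causality passes straight; one stroke at TF1)
b4 →J1  (C1 outputs effort q/C1)
b2 →R1  (closing 1-jn rule on J1)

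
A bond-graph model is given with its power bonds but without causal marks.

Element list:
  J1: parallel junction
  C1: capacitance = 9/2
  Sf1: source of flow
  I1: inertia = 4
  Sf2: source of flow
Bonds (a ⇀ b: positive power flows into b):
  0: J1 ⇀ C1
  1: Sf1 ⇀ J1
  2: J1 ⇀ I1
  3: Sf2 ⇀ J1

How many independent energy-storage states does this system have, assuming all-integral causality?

2  (C1, I1 all integral)

bond 1 →Sf1  (Sf1: flow source, stroke at near end)
bond 3 →Sf2  (source Sf2 imposes f)
bond 0 →J1  (C1: C, integral causality)
bond 2 →I1  (common-e at J1 fixed by 0)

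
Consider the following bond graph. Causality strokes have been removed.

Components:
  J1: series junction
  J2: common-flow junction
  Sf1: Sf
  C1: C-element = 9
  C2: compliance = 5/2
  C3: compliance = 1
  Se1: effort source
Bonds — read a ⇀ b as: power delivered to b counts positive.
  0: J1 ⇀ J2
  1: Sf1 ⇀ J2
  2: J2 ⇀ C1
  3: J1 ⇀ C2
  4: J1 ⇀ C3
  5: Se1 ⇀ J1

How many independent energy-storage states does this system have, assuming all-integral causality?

β1 →Sf1  (source Sf1 imposes f)
β5 →J1  (Se1: effort source, stroke at far end)
β0 →J2  (common-f at J2 fixed by 1)
β2 →J2  (J2 flow already set via bond 1)
β3 →J1  (1-jn J1 has f-setter on 0)
β4 →J1  (common-f at J1 fixed by 0)

3  (C1, C2, C3 all integral)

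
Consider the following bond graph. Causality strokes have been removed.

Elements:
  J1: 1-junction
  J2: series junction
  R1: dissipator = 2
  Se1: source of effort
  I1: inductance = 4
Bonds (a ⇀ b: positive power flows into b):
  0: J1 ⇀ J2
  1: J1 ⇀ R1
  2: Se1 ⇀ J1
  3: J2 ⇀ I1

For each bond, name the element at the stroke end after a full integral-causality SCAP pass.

β2 stroke at J1  (Se1 fixes effort; stroke away)
β3 stroke at I1  (I1 outputs flow p/I1)
β0 stroke at J2  (common-f at J2 fixed by 3)
β1 stroke at J1  (1-jn J1 has f-setter on 0)

b0 |J2
b1 |J1
b2 |J1
b3 |I1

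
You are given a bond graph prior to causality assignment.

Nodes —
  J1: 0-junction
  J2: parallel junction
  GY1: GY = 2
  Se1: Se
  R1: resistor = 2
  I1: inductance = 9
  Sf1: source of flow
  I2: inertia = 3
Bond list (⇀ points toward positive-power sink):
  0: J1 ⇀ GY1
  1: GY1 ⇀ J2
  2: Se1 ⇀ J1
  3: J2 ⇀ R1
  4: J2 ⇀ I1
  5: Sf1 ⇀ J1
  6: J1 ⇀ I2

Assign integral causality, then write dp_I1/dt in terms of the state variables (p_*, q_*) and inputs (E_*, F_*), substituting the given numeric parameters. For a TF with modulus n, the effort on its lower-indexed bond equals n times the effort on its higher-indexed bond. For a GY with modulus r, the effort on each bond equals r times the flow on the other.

dp_I1/dt = E_Se1 - 2*p_I1/9

bond 2 stroke at J1  (Se1 fixes effort; stroke away)
bond 5 stroke at Sf1  (source Sf1 imposes f)
bond 0 stroke at GY1  (common-e at J1 fixed by 2)
bond 6 stroke at I2  (0-jn J1 has e-setter on 2)
bond 1 stroke at GY1  (through GY1, causality inverts; strokes same side of GY1)
bond 4 stroke at I1  (I1: I, integral causality)
bond 3 stroke at J2  (only one effort-in slot at J2)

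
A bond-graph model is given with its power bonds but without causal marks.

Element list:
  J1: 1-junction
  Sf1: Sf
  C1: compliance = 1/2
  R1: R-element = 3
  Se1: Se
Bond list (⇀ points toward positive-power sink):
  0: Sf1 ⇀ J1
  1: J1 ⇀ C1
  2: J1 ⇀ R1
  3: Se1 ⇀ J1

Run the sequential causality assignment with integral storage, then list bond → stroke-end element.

#0 →Sf1  (Sf1: flow source, stroke at near end)
#3 →J1  (Se1 fixes effort; stroke away)
#1 →J1  (J1: bond 0 brought flow, rest push out)
#2 →J1  (1-jn J1 has f-setter on 0)

b0 stroke→Sf1
b1 stroke→J1
b2 stroke→J1
b3 stroke→J1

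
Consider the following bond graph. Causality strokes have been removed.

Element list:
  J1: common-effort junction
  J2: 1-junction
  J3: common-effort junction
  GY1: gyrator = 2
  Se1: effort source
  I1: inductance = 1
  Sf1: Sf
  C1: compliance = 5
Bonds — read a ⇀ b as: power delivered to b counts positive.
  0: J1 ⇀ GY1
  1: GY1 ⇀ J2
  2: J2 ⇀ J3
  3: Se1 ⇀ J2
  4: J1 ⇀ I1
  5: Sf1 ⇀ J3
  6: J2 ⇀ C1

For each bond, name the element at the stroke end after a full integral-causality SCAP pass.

bond 3 →J2  (Se1 (Se) sets effort on bond)
bond 5 →Sf1  (Sf1 (Sf) sets flow on bond)
bond 2 →J3  (J3 needs exactly one e-in)
bond 1 →J2  (1-jn J2 has f-setter on 2)
bond 6 →J2  (common-f at J2 fixed by 2)
bond 0 →J1  (GY1 both-in/both-out from 1)
bond 4 →I1  (J1: bond 0 brought effort, rest push out)

#0 stroke→J1
#1 stroke→J2
#2 stroke→J3
#3 stroke→J2
#4 stroke→I1
#5 stroke→Sf1
#6 stroke→J2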